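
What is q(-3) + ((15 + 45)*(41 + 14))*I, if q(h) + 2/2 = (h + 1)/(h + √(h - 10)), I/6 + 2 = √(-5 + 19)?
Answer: -435608/11 + 19800*√14 + I*√13/11 ≈ 34484.0 + 0.32778*I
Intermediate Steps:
I = -12 + 6*√14 (I = -12 + 6*√(-5 + 19) = -12 + 6*√14 ≈ 10.450)
q(h) = -1 + (1 + h)/(h + √(-10 + h)) (q(h) = -1 + (h + 1)/(h + √(h - 10)) = -1 + (1 + h)/(h + √(-10 + h)))
q(-3) + ((15 + 45)*(41 + 14))*I = (1 - √(-10 - 3))/(-3 + √(-10 - 3)) + ((15 + 45)*(41 + 14))*(-12 + 6*√14) = (1 - √(-13))/(-3 + √(-13)) + (60*55)*(-12 + 6*√14) = (1 - I*√13)/(-3 + I*√13) + 3300*(-12 + 6*√14) = (1 - I*√13)/(-3 + I*√13) + (-39600 + 19800*√14) = -39600 + 19800*√14 + (1 - I*√13)/(-3 + I*√13)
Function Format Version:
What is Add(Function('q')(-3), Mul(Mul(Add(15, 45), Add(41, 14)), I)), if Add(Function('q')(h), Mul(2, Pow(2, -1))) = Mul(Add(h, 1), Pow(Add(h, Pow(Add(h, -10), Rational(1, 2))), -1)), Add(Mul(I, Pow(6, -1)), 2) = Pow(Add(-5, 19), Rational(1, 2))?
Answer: Add(Rational(-435608, 11), Mul(19800, Pow(14, Rational(1, 2))), Mul(Rational(1, 11), I, Pow(13, Rational(1, 2)))) ≈ Add(34484., Mul(0.32778, I))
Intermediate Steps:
I = Add(-12, Mul(6, Pow(14, Rational(1, 2)))) (I = Add(-12, Mul(6, Pow(Add(-5, 19), Rational(1, 2)))) = Add(-12, Mul(6, Pow(14, Rational(1, 2)))) ≈ 10.450)
Function('q')(h) = Add(-1, Mul(Pow(Add(h, Pow(Add(-10, h), Rational(1, 2))), -1), Add(1, h))) (Function('q')(h) = Add(-1, Mul(Add(h, 1), Pow(Add(h, Pow(Add(h, -10), Rational(1, 2))), -1))) = Add(-1, Mul(Add(1, h), Pow(Add(h, Pow(Add(-10, h), Rational(1, 2))), -1))) = Add(-1, Mul(Pow(Add(h, Pow(Add(-10, h), Rational(1, 2))), -1), Add(1, h))))
Add(Function('q')(-3), Mul(Mul(Add(15, 45), Add(41, 14)), I)) = Add(Mul(Pow(Add(-3, Pow(Add(-10, -3), Rational(1, 2))), -1), Add(1, Mul(-1, Pow(Add(-10, -3), Rational(1, 2))))), Mul(Mul(Add(15, 45), Add(41, 14)), Add(-12, Mul(6, Pow(14, Rational(1, 2)))))) = Add(Mul(Pow(Add(-3, Pow(-13, Rational(1, 2))), -1), Add(1, Mul(-1, Pow(-13, Rational(1, 2))))), Mul(Mul(60, 55), Add(-12, Mul(6, Pow(14, Rational(1, 2)))))) = Add(Mul(Pow(Add(-3, Mul(I, Pow(13, Rational(1, 2)))), -1), Add(1, Mul(-1, Mul(I, Pow(13, Rational(1, 2)))))), Mul(3300, Add(-12, Mul(6, Pow(14, Rational(1, 2)))))) = Add(Mul(Pow(Add(-3, Mul(I, Pow(13, Rational(1, 2)))), -1), Add(1, Mul(-1, I, Pow(13, Rational(1, 2))))), Add(-39600, Mul(19800, Pow(14, Rational(1, 2))))) = Add(-39600, Mul(19800, Pow(14, Rational(1, 2))), Mul(Pow(Add(-3, Mul(I, Pow(13, Rational(1, 2)))), -1), Add(1, Mul(-1, I, Pow(13, Rational(1, 2))))))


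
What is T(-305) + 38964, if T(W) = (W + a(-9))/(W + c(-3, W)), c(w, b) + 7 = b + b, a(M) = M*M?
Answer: 17962516/461 ≈ 38964.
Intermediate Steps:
a(M) = M²
c(w, b) = -7 + 2*b (c(w, b) = -7 + (b + b) = -7 + 2*b)
T(W) = (81 + W)/(-7 + 3*W) (T(W) = (W + (-9)²)/(W + (-7 + 2*W)) = (W + 81)/(-7 + 3*W) = (81 + W)/(-7 + 3*W))
T(-305) + 38964 = (81 - 305)/(-7 + 3*(-305)) + 38964 = -224/(-7 - 915) + 38964 = -224/(-922) + 38964 = -1/922*(-224) + 38964 = 112/461 + 38964 = 17962516/461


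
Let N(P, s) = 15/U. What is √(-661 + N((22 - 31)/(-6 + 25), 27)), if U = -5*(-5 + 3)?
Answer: I*√2638/2 ≈ 25.681*I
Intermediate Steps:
U = 10 (U = -5*(-2) = 10)
N(P, s) = 3/2 (N(P, s) = 15/10 = 15*(⅒) = 3/2)
√(-661 + N((22 - 31)/(-6 + 25), 27)) = √(-661 + 3/2) = √(-1319/2) = I*√2638/2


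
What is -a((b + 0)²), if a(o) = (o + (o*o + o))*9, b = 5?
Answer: -6075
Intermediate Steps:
a(o) = 9*o² + 18*o (a(o) = (o + (o² + o))*9 = (o + (o + o²))*9 = (o² + 2*o)*9 = 9*o² + 18*o)
-a((b + 0)²) = -9*(5 + 0)²*(2 + (5 + 0)²) = -9*5²*(2 + 5²) = -9*25*(2 + 25) = -9*25*27 = -1*6075 = -6075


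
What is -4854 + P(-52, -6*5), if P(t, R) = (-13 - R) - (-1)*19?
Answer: -4818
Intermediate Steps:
P(t, R) = 6 - R (P(t, R) = (-13 - R) - 1*(-19) = (-13 - R) + 19 = 6 - R)
-4854 + P(-52, -6*5) = -4854 + (6 - (-6)*5) = -4854 + (6 - 1*(-30)) = -4854 + (6 + 30) = -4854 + 36 = -4818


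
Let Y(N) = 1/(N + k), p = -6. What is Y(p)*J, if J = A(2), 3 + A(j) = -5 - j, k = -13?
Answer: 10/19 ≈ 0.52632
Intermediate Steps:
A(j) = -8 - j (A(j) = -3 + (-5 - j) = -8 - j)
Y(N) = 1/(-13 + N) (Y(N) = 1/(N - 13) = 1/(-13 + N))
J = -10 (J = -8 - 1*2 = -8 - 2 = -10)
Y(p)*J = -10/(-13 - 6) = -10/(-19) = -1/19*(-10) = 10/19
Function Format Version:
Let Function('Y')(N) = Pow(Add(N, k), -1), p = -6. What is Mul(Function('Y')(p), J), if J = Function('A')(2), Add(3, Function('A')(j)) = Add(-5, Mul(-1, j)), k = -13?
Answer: Rational(10, 19) ≈ 0.52632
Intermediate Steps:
Function('A')(j) = Add(-8, Mul(-1, j)) (Function('A')(j) = Add(-3, Add(-5, Mul(-1, j))) = Add(-8, Mul(-1, j)))
Function('Y')(N) = Pow(Add(-13, N), -1) (Function('Y')(N) = Pow(Add(N, -13), -1) = Pow(Add(-13, N), -1))
J = -10 (J = Add(-8, Mul(-1, 2)) = Add(-8, -2) = -10)
Mul(Function('Y')(p), J) = Mul(Pow(Add(-13, -6), -1), -10) = Mul(Pow(-19, -1), -10) = Mul(Rational(-1, 19), -10) = Rational(10, 19)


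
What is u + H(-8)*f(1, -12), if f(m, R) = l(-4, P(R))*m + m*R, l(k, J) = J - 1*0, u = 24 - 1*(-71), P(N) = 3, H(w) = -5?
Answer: 140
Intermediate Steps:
u = 95 (u = 24 + 71 = 95)
l(k, J) = J (l(k, J) = J + 0 = J)
f(m, R) = 3*m + R*m (f(m, R) = 3*m + m*R = 3*m + R*m)
u + H(-8)*f(1, -12) = 95 - 5*(3 - 12) = 95 - 5*(-9) = 95 + 45 = 140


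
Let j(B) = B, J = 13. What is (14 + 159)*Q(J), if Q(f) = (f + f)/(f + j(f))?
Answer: 173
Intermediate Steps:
Q(f) = 1 (Q(f) = (f + f)/(f + f) = (2*f)/((2*f)) = (2*f)*(1/(2*f)) = 1)
(14 + 159)*Q(J) = (14 + 159)*1 = 173*1 = 173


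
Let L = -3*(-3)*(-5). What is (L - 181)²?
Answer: 51076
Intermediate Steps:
L = -45 (L = 9*(-5) = -45)
(L - 181)² = (-45 - 181)² = (-226)² = 51076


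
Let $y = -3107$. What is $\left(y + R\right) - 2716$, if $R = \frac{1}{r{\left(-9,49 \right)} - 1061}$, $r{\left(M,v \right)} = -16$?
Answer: $- \frac{6271372}{1077} \approx -5823.0$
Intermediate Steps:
$R = - \frac{1}{1077}$ ($R = \frac{1}{-16 - 1061} = \frac{1}{-1077} = - \frac{1}{1077} \approx -0.00092851$)
$\left(y + R\right) - 2716 = \left(-3107 - \frac{1}{1077}\right) - 2716 = - \frac{3346240}{1077} - 2716 = - \frac{6271372}{1077}$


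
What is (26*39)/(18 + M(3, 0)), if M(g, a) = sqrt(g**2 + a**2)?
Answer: 338/7 ≈ 48.286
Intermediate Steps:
M(g, a) = sqrt(a**2 + g**2)
(26*39)/(18 + M(3, 0)) = (26*39)/(18 + sqrt(0**2 + 3**2)) = 1014/(18 + sqrt(0 + 9)) = 1014/(18 + sqrt(9)) = 1014/(18 + 3) = 1014/21 = 1014*(1/21) = 338/7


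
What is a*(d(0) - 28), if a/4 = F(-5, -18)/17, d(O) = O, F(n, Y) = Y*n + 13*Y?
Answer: 16128/17 ≈ 948.71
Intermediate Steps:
F(n, Y) = 13*Y + Y*n
a = -576/17 (a = 4*(-18*(13 - 5)/17) = 4*(-18*8*(1/17)) = 4*(-144*1/17) = 4*(-144/17) = -576/17 ≈ -33.882)
a*(d(0) - 28) = -576*(0 - 28)/17 = -576/17*(-28) = 16128/17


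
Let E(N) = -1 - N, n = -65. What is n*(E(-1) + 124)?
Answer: -8060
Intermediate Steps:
n*(E(-1) + 124) = -65*((-1 - 1*(-1)) + 124) = -65*((-1 + 1) + 124) = -65*(0 + 124) = -65*124 = -8060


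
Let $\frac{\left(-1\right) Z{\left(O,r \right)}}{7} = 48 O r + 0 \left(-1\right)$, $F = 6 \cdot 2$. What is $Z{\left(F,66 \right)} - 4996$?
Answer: $-271108$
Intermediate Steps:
$F = 12$
$Z{\left(O,r \right)} = - 336 O r$ ($Z{\left(O,r \right)} = - 7 \left(48 O r + 0 \left(-1\right)\right) = - 7 \left(48 O r + 0\right) = - 7 \cdot 48 O r = - 336 O r$)
$Z{\left(F,66 \right)} - 4996 = \left(-336\right) 12 \cdot 66 - 4996 = -266112 - 4996 = -271108$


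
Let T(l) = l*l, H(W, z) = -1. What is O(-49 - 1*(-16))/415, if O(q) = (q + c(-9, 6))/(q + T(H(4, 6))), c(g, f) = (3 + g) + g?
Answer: 3/830 ≈ 0.0036145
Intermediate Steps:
T(l) = l**2
c(g, f) = 3 + 2*g
O(q) = (-15 + q)/(1 + q) (O(q) = (q + (3 + 2*(-9)))/(q + (-1)**2) = (q + (3 - 18))/(q + 1) = (q - 15)/(1 + q) = (-15 + q)/(1 + q))
O(-49 - 1*(-16))/415 = ((-15 + (-49 - 1*(-16)))/(1 + (-49 - 1*(-16))))/415 = ((-15 + (-49 + 16))/(1 + (-49 + 16)))*(1/415) = ((-15 - 33)/(1 - 33))*(1/415) = (-48/(-32))*(1/415) = -1/32*(-48)*(1/415) = (3/2)*(1/415) = 3/830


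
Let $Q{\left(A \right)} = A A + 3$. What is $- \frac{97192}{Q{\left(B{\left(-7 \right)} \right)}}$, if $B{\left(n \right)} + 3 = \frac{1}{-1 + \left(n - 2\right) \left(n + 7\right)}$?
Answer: $- \frac{97192}{19} \approx -5115.4$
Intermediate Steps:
$B{\left(n \right)} = -3 + \frac{1}{-1 + \left(-2 + n\right) \left(7 + n\right)}$ ($B{\left(n \right)} = -3 + \frac{1}{-1 + \left(n - 2\right) \left(n + 7\right)} = -3 + \frac{1}{-1 + \left(-2 + n\right) \left(7 + n\right)}$)
$Q{\left(A \right)} = 3 + A^{2}$ ($Q{\left(A \right)} = A^{2} + 3 = 3 + A^{2}$)
$- \frac{97192}{Q{\left(B{\left(-7 \right)} \right)}} = - \frac{97192}{3 + \left(\frac{46 - -105 - 3 \left(-7\right)^{2}}{-15 + \left(-7\right)^{2} + 5 \left(-7\right)}\right)^{2}} = - \frac{97192}{3 + \left(\frac{46 + 105 - 147}{-15 + 49 - 35}\right)^{2}} = - \frac{97192}{3 + \left(\frac{46 + 105 - 147}{-1}\right)^{2}} = - \frac{97192}{3 + \left(\left(-1\right) 4\right)^{2}} = - \frac{97192}{3 + \left(-4\right)^{2}} = - \frac{97192}{3 + 16} = - \frac{97192}{19}$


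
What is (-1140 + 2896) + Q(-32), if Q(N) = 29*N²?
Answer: 31452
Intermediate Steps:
(-1140 + 2896) + Q(-32) = (-1140 + 2896) + 29*(-32)² = 1756 + 29*1024 = 1756 + 29696 = 31452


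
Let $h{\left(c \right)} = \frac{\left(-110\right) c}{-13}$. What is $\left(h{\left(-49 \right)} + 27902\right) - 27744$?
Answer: $- \frac{3336}{13} \approx -256.62$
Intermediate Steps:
$h{\left(c \right)} = \frac{110 c}{13}$ ($h{\left(c \right)} = - 110 c \left(- \frac{1}{13}\right) = \frac{110 c}{13}$)
$\left(h{\left(-49 \right)} + 27902\right) - 27744 = \left(\frac{110}{13} \left(-49\right) + 27902\right) - 27744 = \left(- \frac{5390}{13} + 27902\right) - 27744 = \frac{357336}{13} - 27744 = - \frac{3336}{13}$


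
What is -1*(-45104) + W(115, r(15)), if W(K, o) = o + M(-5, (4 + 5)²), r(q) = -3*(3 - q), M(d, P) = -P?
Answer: 45059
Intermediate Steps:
r(q) = -9 + 3*q
W(K, o) = -81 + o (W(K, o) = o - (4 + 5)² = o - 1*9² = o - 1*81 = o - 81 = -81 + o)
-1*(-45104) + W(115, r(15)) = -1*(-45104) + (-81 + (-9 + 3*15)) = 45104 + (-81 + (-9 + 45)) = 45104 + (-81 + 36) = 45104 - 45 = 45059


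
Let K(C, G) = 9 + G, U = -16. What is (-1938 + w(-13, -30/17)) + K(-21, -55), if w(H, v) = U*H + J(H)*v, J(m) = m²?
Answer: -35262/17 ≈ -2074.2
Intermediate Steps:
w(H, v) = -16*H + v*H² (w(H, v) = -16*H + H²*v = -16*H + v*H²)
(-1938 + w(-13, -30/17)) + K(-21, -55) = (-1938 - 13*(-16 - (-390)/17)) + (9 - 55) = (-1938 - 13*(-16 - (-390)/17)) - 46 = (-1938 - 13*(-16 - 13*(-30/17))) - 46 = (-1938 - 13*(-16 + 390/17)) - 46 = (-1938 - 13*118/17) - 46 = (-1938 - 1534/17) - 46 = -34480/17 - 46 = -35262/17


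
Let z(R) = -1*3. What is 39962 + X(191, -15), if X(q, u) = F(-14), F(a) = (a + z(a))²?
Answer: 40251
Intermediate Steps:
z(R) = -3
F(a) = (-3 + a)² (F(a) = (a - 3)² = (-3 + a)²)
X(q, u) = 289 (X(q, u) = (-3 - 14)² = (-17)² = 289)
39962 + X(191, -15) = 39962 + 289 = 40251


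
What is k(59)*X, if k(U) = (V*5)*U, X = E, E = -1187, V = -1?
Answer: 350165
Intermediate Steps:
X = -1187
k(U) = -5*U (k(U) = (-1*5)*U = -5*U)
k(59)*X = -5*59*(-1187) = -295*(-1187) = 350165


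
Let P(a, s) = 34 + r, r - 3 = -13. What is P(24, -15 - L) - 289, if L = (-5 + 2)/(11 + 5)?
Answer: -265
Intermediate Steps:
r = -10 (r = 3 - 13 = -10)
L = -3/16 ≈ -0.18750
P(a, s) = 24 (P(a, s) = 34 - 10 = 24)
P(24, -15 - L) - 289 = 24 - 289 = -265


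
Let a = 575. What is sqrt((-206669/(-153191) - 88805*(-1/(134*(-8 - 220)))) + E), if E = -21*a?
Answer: I*sqrt(66134634615695740895886)/2340145716 ≈ 109.89*I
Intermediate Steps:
E = -12075 (E = -21*575 = -12075)
sqrt((-206669/(-153191) - 88805*(-1/(134*(-8 - 220)))) + E) = sqrt((-206669/(-153191) - 88805*(-1/(134*(-8 - 220)))) - 12075) = sqrt((-206669*(-1/153191) - 88805/((-134*(-228)))) - 12075) = sqrt((206669/153191 - 88805/30552) - 12075) = sqrt(-7289975467/4680291432 - 12075) = sqrt(-56521809016867/4680291432) = I*sqrt(66134634615695740895886)/2340145716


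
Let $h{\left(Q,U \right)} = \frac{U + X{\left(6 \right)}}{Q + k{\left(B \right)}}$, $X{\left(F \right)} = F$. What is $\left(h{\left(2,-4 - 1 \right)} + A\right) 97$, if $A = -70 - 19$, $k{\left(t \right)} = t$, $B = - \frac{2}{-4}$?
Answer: $- \frac{42971}{5} \approx -8594.2$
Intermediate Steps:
$B = \frac{1}{2}$ ($B = \left(-2\right) \left(- \frac{1}{4}\right) = \frac{1}{2} \approx 0.5$)
$h{\left(Q,U \right)} = \frac{6 + U}{\frac{1}{2} + Q}$ ($h{\left(Q,U \right)} = \frac{U + 6}{Q + \frac{1}{2}} = \frac{6 + U}{\frac{1}{2} + Q}$)
$A = -89$
$\left(h{\left(2,-4 - 1 \right)} + A\right) 97 = \left(\frac{2 \left(6 - 5\right)}{1 + 2 \cdot 2} - 89\right) 97 = \left(\frac{2 \left(6 - 5\right)}{1 + 4} - 89\right) 97 = \left(\frac{2 \left(6 - 5\right)}{5} - 89\right) 97 = \left(2 \cdot \frac{1}{5} \cdot 1 - 89\right) 97 = \left(\frac{2}{5} - 89\right) 97 = \left(- \frac{443}{5}\right) 97 = - \frac{42971}{5}$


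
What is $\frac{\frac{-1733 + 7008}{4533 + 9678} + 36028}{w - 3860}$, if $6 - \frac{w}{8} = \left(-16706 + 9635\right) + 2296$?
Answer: $\frac{511999183}{488687868} \approx 1.0477$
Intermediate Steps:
$w = 38248$ ($w = 48 - 8 \left(\left(-16706 + 9635\right) + 2296\right) = 48 - 8 \left(-7071 + 2296\right) = 48 - -38200 = 48 + 38200 = 38248$)
$\frac{\frac{-1733 + 7008}{4533 + 9678} + 36028}{w - 3860} = \frac{\frac{-1733 + 7008}{4533 + 9678} + 36028}{38248 - 3860} = \frac{\frac{5275}{14211} + 36028}{34388} = \left(5275 \cdot \frac{1}{14211} + 36028\right) \frac{1}{34388} = \left(\frac{5275}{14211} + 36028\right) \frac{1}{34388} = \frac{511999183}{14211} \cdot \frac{1}{34388} = \frac{511999183}{488687868}$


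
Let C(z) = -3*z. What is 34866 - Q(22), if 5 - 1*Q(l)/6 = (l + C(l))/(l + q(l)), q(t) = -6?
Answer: 69639/2 ≈ 34820.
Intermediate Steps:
Q(l) = 30 + 12*l/(-6 + l) (Q(l) = 30 - 6*(l - 3*l)/(l - 6) = 30 - 6*(-2*l)/(-6 + l) = 30 - (-12)*l/(-6 + l) = 30 + 12*l/(-6 + l))
34866 - Q(22) = 34866 - 6*(-30 + 7*22)/(-6 + 22) = 34866 - 6*(-30 + 154)/16 = 34866 - 6*124/16 = 34866 - 1*93/2 = 34866 - 93/2 = 69639/2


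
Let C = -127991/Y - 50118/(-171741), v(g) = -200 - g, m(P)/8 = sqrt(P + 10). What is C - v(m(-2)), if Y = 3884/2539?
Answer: -18558974517099/222347348 + 16*sqrt(2) ≈ -83446.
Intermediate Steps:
Y = 3884/2539 (Y = 3884*(1/2539) = 3884/2539 ≈ 1.5297)
m(P) = 8*sqrt(10 + P) (m(P) = 8*sqrt(P + 10) = 8*sqrt(10 + P))
C = -18603443986699/222347348 (C = -127991/3884/2539 - 50118/(-171741) = -127991*2539/3884 - 50118*(-1/171741) = -324969149/3884 + 16706/57247 = -18603443986699/222347348 ≈ -83668.)
C - v(m(-2)) = -18603443986699/222347348 - (-200 - 8*sqrt(10 - 2)) = -18603443986699/222347348 - (-200 - 8*sqrt(8)) = -18603443986699/222347348 - (-200 - 8*2*sqrt(2)) = -18603443986699/222347348 - (-200 - 16*sqrt(2)) = -18603443986699/222347348 + (200 + 16*sqrt(2)) = -18558974517099/222347348 + 16*sqrt(2)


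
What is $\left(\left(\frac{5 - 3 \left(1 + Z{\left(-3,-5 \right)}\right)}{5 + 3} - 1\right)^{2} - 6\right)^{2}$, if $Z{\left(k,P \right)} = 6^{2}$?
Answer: $\frac{9941409}{256} \approx 38834.0$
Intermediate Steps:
$Z{\left(k,P \right)} = 36$
$\left(\left(\frac{5 - 3 \left(1 + Z{\left(-3,-5 \right)}\right)}{5 + 3} - 1\right)^{2} - 6\right)^{2} = \left(\left(\frac{5 - 3 \left(1 + 36\right)}{5 + 3} - 1\right)^{2} - 6\right)^{2} = \left(\left(\frac{5 - 111}{8} - 1\right)^{2} - 6\right)^{2} = \left(\left(\left(5 - 111\right) \frac{1}{8} - 1\right)^{2} - 6\right)^{2} = \left(\left(\left(-106\right) \frac{1}{8} - 1\right)^{2} - 6\right)^{2} = \left(\left(- \frac{53}{4} - 1\right)^{2} - 6\right)^{2} = \left(\left(- \frac{57}{4}\right)^{2} - 6\right)^{2} = \left(\frac{3249}{16} - 6\right)^{2} = \left(\frac{3153}{16}\right)^{2} = \frac{9941409}{256}$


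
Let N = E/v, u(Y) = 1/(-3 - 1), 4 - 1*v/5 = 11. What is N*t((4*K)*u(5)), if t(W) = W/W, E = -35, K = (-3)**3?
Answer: 1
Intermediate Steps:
v = -35 (v = 20 - 5*11 = 20 - 55 = -35)
K = -27
u(Y) = -1/4 (u(Y) = 1/(-4) = -1/4)
N = 1 (N = -35/(-35) = -35*(-1/35) = 1)
t(W) = 1
N*t((4*K)*u(5)) = 1*1 = 1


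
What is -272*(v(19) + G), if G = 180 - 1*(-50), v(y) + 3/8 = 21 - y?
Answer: -63002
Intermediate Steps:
v(y) = 165/8 - y (v(y) = -3/8 + (21 - y) = 165/8 - y)
G = 230 (G = 180 + 50 = 230)
-272*(v(19) + G) = -272*((165/8 - 1*19) + 230) = -272*((165/8 - 19) + 230) = -272*(13/8 + 230) = -272*1853/8 = -63002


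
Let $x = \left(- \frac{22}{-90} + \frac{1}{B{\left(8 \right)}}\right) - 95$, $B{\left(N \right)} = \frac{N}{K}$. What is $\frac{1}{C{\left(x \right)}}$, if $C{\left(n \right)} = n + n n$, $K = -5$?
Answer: $\frac{129600}{1166668249} \approx 0.00011109$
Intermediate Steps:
$B{\left(N \right)} = - \frac{N}{5}$ ($B{\left(N \right)} = \frac{N}{-5} = N \left(- \frac{1}{5}\right) = - \frac{N}{5}$)
$x = - \frac{34337}{360}$ ($x = \left(- \frac{22}{-90} + \frac{1}{\left(- \frac{1}{5}\right) 8}\right) - 95 = \left(\left(-22\right) \left(- \frac{1}{90}\right) + \frac{1}{- \frac{8}{5}}\right) - 95 = \left(\frac{11}{45} - \frac{5}{8}\right) - 95 = - \frac{137}{360} - 95 = - \frac{34337}{360} \approx -95.381$)
$C{\left(n \right)} = n + n^{2}$
$\frac{1}{C{\left(x \right)}} = \frac{1}{\left(- \frac{34337}{360}\right) \left(1 - \frac{34337}{360}\right)} = \frac{1}{\left(- \frac{34337}{360}\right) \left(- \frac{33977}{360}\right)} = \frac{1}{\frac{1166668249}{129600}} = \frac{129600}{1166668249}$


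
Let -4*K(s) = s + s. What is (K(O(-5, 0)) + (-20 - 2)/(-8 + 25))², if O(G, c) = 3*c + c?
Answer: 484/289 ≈ 1.6747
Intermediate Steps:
O(G, c) = 4*c
K(s) = -s/2 (K(s) = -(s + s)/4 = -s/2)
(K(O(-5, 0)) + (-20 - 2)/(-8 + 25))² = (-2*0 + (-20 - 2)/(-8 + 25))² = (-½*0 - 22/17)² = (0 - 22*1/17)² = (0 - 22/17)² = (-22/17)² = 484/289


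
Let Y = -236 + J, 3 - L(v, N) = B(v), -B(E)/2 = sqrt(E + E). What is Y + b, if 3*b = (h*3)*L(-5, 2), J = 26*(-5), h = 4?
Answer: -354 + 8*I*sqrt(10) ≈ -354.0 + 25.298*I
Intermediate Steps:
B(E) = -2*sqrt(2)*sqrt(E) (B(E) = -2*sqrt(E + E) = -2*sqrt(2)*sqrt(E))
L(v, N) = 3 + 2*sqrt(2)*sqrt(v) (L(v, N) = 3 - (-2)*sqrt(2)*sqrt(v) = 3 + 2*sqrt(2)*sqrt(v))
J = -130
b = 12 + 8*I*sqrt(10) (b = ((4*3)*(3 + 2*sqrt(2)*sqrt(-5)))/3 = (12*(3 + 2*sqrt(2)*(I*sqrt(5))))/3 = (12*(3 + 2*I*sqrt(10)))/3 = (36 + 24*I*sqrt(10))/3 = 12 + 8*I*sqrt(10) ≈ 12.0 + 25.298*I)
Y = -366 (Y = -236 - 130 = -366)
Y + b = -366 + (12 + 8*I*sqrt(10)) = -354 + 8*I*sqrt(10)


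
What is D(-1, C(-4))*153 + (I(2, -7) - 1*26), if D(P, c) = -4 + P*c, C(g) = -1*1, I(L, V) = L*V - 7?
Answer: -506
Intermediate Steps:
I(L, V) = -7 + L*V
C(g) = -1
D(-1, C(-4))*153 + (I(2, -7) - 1*26) = (-4 - 1*(-1))*153 + ((-7 + 2*(-7)) - 1*26) = (-4 + 1)*153 + ((-7 - 14) - 26) = -3*153 + (-21 - 26) = -459 - 47 = -506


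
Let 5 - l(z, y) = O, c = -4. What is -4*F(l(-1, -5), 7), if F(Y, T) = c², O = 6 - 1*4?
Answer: -64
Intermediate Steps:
O = 2 (O = 6 - 4 = 2)
l(z, y) = 3 (l(z, y) = 5 - 1*2 = 5 - 2 = 3)
F(Y, T) = 16 (F(Y, T) = (-4)² = 16)
-4*F(l(-1, -5), 7) = -4*16 = -64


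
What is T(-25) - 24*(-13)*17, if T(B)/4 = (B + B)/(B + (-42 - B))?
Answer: 111484/21 ≈ 5308.8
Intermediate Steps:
T(B) = -4*B/21 (T(B) = 4*((B + B)/(B + (-42 - B))) = 4*((2*B)/(-42)) = 4*((2*B)*(-1/42)) = 4*(-B/21) = -4*B/21)
T(-25) - 24*(-13)*17 = -4/21*(-25) - 24*(-13)*17 = 100/21 - (-312)*17 = 100/21 - 1*(-5304) = 100/21 + 5304 = 111484/21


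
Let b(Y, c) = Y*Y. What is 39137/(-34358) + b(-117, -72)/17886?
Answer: -19139810/51210599 ≈ -0.37375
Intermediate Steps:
b(Y, c) = Y**2
39137/(-34358) + b(-117, -72)/17886 = 39137/(-34358) + (-117)**2/17886 = 39137*(-1/34358) + 13689*(1/17886) = -39137/34358 + 4563/5962 = -19139810/51210599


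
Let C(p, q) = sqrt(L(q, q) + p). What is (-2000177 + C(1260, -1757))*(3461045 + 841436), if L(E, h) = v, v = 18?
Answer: -8605723539137 + 12907443*sqrt(142) ≈ -8.6056e+12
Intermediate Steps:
L(E, h) = 18
C(p, q) = sqrt(18 + p)
(-2000177 + C(1260, -1757))*(3461045 + 841436) = (-2000177 + sqrt(18 + 1260))*(3461045 + 841436) = (-2000177 + sqrt(1278))*4302481 = (-2000177 + 3*sqrt(142))*4302481 = -8605723539137 + 12907443*sqrt(142)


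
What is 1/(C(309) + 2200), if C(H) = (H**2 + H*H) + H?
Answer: 1/193471 ≈ 5.1687e-6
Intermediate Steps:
C(H) = H + 2*H**2 (C(H) = (H**2 + H**2) + H = 2*H**2 + H = H + 2*H**2)
1/(C(309) + 2200) = 1/(309*(1 + 2*309) + 2200) = 1/(309*(1 + 618) + 2200) = 1/(309*619 + 2200) = 1/(191271 + 2200) = 1/193471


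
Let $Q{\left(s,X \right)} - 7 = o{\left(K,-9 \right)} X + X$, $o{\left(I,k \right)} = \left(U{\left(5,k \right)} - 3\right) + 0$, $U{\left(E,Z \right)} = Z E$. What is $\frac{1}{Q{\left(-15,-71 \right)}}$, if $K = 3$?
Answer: $\frac{1}{3344} \approx 0.00029904$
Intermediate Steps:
$U{\left(E,Z \right)} = E Z$
$o{\left(I,k \right)} = -3 + 5 k$ ($o{\left(I,k \right)} = \left(5 k - 3\right) + 0 = \left(-3 + 5 k\right) + 0 = -3 + 5 k$)
$Q{\left(s,X \right)} = 7 - 47 X$ ($Q{\left(s,X \right)} = 7 + \left(\left(-3 + 5 \left(-9\right)\right) X + X\right) = 7 + \left(\left(-3 - 45\right) X + X\right) = 7 + \left(- 48 X + X\right) = 7 - 47 X$)
$\frac{1}{Q{\left(-15,-71 \right)}} = \frac{1}{7 - -3337} = \frac{1}{7 + 3337} = \frac{1}{3344}$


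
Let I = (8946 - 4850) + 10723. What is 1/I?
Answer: 1/14819 ≈ 6.7481e-5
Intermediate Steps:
I = 14819 (I = 4096 + 10723 = 14819)
1/I = 1/14819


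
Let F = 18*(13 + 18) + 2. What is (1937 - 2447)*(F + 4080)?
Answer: -2366400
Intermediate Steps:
F = 560 (F = 18*31 + 2 = 558 + 2 = 560)
(1937 - 2447)*(F + 4080) = (1937 - 2447)*(560 + 4080) = -510*4640 = -2366400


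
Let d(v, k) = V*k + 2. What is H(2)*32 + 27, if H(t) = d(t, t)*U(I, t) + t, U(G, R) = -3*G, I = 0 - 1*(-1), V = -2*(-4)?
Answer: -1637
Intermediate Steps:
V = 8
d(v, k) = 2 + 8*k (d(v, k) = 8*k + 2 = 2 + 8*k)
I = 1 (I = 0 + 1 = 1)
H(t) = -6 - 23*t (H(t) = (2 + 8*t)*(-3*1) + t = (2 + 8*t)*(-3) + t = (-6 - 24*t) + t = -6 - 23*t)
H(2)*32 + 27 = (-6 - 23*2)*32 + 27 = (-6 - 46)*32 + 27 = -52*32 + 27 = -1664 + 27 = -1637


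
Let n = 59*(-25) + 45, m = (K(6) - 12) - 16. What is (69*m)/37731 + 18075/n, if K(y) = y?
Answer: -45610571/3597022 ≈ -12.680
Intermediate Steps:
m = -22 (m = (6 - 12) - 16 = -6 - 16 = -22)
n = -1430 (n = -1475 + 45 = -1430)
(69*m)/37731 + 18075/n = (69*(-22))/37731 + 18075/(-1430) = -1518*1/37731 + 18075*(-1/1430) = -506/12577 - 3615/286 = -45610571/3597022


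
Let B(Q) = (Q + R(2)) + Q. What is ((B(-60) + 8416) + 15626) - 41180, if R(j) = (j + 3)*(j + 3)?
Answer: -17233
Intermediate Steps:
R(j) = (3 + j)² (R(j) = (3 + j)*(3 + j) = (3 + j)²)
B(Q) = 25 + 2*Q (B(Q) = (Q + (3 + 2)²) + Q = (Q + 5²) + Q = (Q + 25) + Q = (25 + Q) + Q = 25 + 2*Q)
((B(-60) + 8416) + 15626) - 41180 = (((25 + 2*(-60)) + 8416) + 15626) - 41180 = (((25 - 120) + 8416) + 15626) - 41180 = ((-95 + 8416) + 15626) - 41180 = (8321 + 15626) - 41180 = 23947 - 41180 = -17233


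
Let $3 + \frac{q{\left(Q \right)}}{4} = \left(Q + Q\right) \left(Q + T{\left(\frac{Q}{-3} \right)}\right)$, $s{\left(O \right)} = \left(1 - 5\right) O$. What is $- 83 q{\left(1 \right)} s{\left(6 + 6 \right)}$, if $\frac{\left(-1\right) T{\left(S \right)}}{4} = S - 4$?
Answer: $536512$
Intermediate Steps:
$T{\left(S \right)} = 16 - 4 S$ ($T{\left(S \right)} = - 4 \left(S - 4\right) = - 4 \left(-4 + S\right) = 16 - 4 S$)
$s{\left(O \right)} = - 4 O$
$q{\left(Q \right)} = -12 + 8 Q \left(16 + \frac{7 Q}{3}\right)$ ($q{\left(Q \right)} = -12 + 4 \left(Q + Q\right) \left(Q - \left(-16 + 4 \frac{Q}{-3}\right)\right) = -12 + 4 \cdot 2 Q \left(Q - \left(-16 + 4 Q \left(- \frac{1}{3}\right)\right)\right) = -12 + 4 \cdot 2 Q \left(Q - \left(-16 + 4 \left(- \frac{Q}{3}\right)\right)\right) = -12 + 4 \cdot 2 Q \left(Q + \left(16 + \frac{4 Q}{3}\right)\right) = -12 + 4 \cdot 2 Q \left(16 + \frac{7 Q}{3}\right) = -12 + 8 Q \left(16 + \frac{7 Q}{3}\right)$)
$- 83 q{\left(1 \right)} s{\left(6 + 6 \right)} = - 83 \left(-12 + 128 \cdot 1 + \frac{56 \cdot 1^{2}}{3}\right) \left(- 4 \left(6 + 6\right)\right) = - 83 \left(-12 + 128 + \frac{56}{3} \cdot 1\right) \left(\left(-4\right) 12\right) = - 83 \left(-12 + 128 + \frac{56}{3}\right) \left(-48\right) = - 83 \cdot \frac{404}{3} \left(-48\right) = \left(-83\right) \left(-6464\right) = 536512$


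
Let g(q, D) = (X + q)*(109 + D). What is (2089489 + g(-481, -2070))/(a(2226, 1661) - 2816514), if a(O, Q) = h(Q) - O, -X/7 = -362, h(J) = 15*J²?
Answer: -1936444/38565075 ≈ -0.050212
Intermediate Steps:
X = 2534 (X = -7*(-362) = 2534)
a(O, Q) = -O + 15*Q² (a(O, Q) = 15*Q² - O = -O + 15*Q²)
g(q, D) = (109 + D)*(2534 + q) (g(q, D) = (2534 + q)*(109 + D) = (109 + D)*(2534 + q))
(2089489 + g(-481, -2070))/(a(2226, 1661) - 2816514) = (2089489 + (276206 + 109*(-481) + 2534*(-2070) - 2070*(-481)))/((-1*2226 + 15*1661²) - 2816514) = (2089489 + (276206 - 52429 - 5245380 + 995670))/((-2226 + 15*2758921) - 2816514) = (2089489 - 4025933)/((-2226 + 41383815) - 2816514) = -1936444/(41381589 - 2816514) = -1936444/38565075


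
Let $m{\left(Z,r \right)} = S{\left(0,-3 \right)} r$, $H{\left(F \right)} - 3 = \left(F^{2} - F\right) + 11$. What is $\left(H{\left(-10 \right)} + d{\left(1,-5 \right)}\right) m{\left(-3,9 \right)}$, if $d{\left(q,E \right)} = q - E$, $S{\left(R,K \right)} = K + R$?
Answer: $-3510$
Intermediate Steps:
$H{\left(F \right)} = 14 + F^{2} - F$ ($H{\left(F \right)} = 3 + \left(\left(F^{2} - F\right) + 11\right) = 3 + \left(11 + F^{2} - F\right) = 14 + F^{2} - F$)
$m{\left(Z,r \right)} = - 3 r$ ($m{\left(Z,r \right)} = \left(-3 + 0\right) r = - 3 r$)
$\left(H{\left(-10 \right)} + d{\left(1,-5 \right)}\right) m{\left(-3,9 \right)} = \left(\left(14 + \left(-10\right)^{2} - -10\right) + \left(1 - -5\right)\right) \left(\left(-3\right) 9\right) = \left(\left(14 + 100 + 10\right) + \left(1 + 5\right)\right) \left(-27\right) = \left(124 + 6\right) \left(-27\right) = 130 \left(-27\right) = -3510$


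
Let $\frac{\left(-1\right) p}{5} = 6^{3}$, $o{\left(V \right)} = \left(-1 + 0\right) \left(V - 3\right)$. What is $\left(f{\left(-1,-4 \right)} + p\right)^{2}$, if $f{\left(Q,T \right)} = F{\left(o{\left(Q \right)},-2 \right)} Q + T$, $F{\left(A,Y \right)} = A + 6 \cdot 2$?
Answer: $1210000$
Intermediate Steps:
$o{\left(V \right)} = 3 - V$ ($o{\left(V \right)} = - (-3 + V) = 3 - V$)
$F{\left(A,Y \right)} = 12 + A$ ($F{\left(A,Y \right)} = A + 12 = 12 + A$)
$f{\left(Q,T \right)} = T + Q \left(15 - Q\right)$ ($f{\left(Q,T \right)} = \left(12 - \left(-3 + Q\right)\right) Q + T = \left(15 - Q\right) Q + T = Q \left(15 - Q\right) + T = T + Q \left(15 - Q\right)$)
$p = -1080$ ($p = - 5 \cdot 6^{3} = \left(-5\right) 216 = -1080$)
$\left(f{\left(-1,-4 \right)} + p\right)^{2} = \left(\left(-4 - - (-15 - 1)\right) - 1080\right)^{2} = \left(\left(-4 - \left(-1\right) \left(-16\right)\right) - 1080\right)^{2} = \left(\left(-4 - 16\right) - 1080\right)^{2} = \left(-20 - 1080\right)^{2} = \left(-1100\right)^{2} = 1210000$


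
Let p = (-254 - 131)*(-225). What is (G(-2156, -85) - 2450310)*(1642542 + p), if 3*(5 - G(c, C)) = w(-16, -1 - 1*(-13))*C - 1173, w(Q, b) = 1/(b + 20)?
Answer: -135561885139351/32 ≈ -4.2363e+12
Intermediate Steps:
p = 86625 (p = -385*(-225) = 86625)
w(Q, b) = 1/(20 + b)
G(c, C) = 396 - C/96 (G(c, C) = 5 - (C/(20 + (-1 - 1*(-13))) - 1173)/3 = 5 - (C/(20 + (-1 + 13)) - 1173)/3 = 5 - (C/(20 + 12) - 1173)/3 = 5 - (C/32 - 1173)/3 = 5 - (-1173 + C/32)/3 = 5 + (391 - C/96) = 396 - C/96)
(G(-2156, -85) - 2450310)*(1642542 + p) = ((396 - 1/96*(-85)) - 2450310)*(1642542 + 86625) = ((396 + 85/96) - 2450310)*1729167 = (38101/96 - 2450310)*1729167 = -235191659/96*1729167 = -135561885139351/32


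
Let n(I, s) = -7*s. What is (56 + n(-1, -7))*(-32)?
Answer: -3360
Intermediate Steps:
(56 + n(-1, -7))*(-32) = (56 - 7*(-7))*(-32) = (56 + 49)*(-32) = 105*(-32) = -3360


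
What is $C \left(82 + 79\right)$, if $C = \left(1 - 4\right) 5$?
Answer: $-2415$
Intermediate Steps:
$C = -15$ ($C = \left(-3\right) 5 = -15$)
$C \left(82 + 79\right) = - 15 \left(82 + 79\right) = \left(-15\right) 161 = -2415$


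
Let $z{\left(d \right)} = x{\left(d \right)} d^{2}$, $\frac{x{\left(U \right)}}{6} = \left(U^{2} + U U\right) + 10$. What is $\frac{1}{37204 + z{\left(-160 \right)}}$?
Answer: $\frac{1}{7865893204} \approx 1.2713 \cdot 10^{-10}$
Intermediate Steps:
$x{\left(U \right)} = 60 + 12 U^{2}$ ($x{\left(U \right)} = 6 \left(\left(U^{2} + U U\right) + 10\right) = 6 \left(\left(U^{2} + U^{2}\right) + 10\right) = 6 \left(2 U^{2} + 10\right) = 6 \left(10 + 2 U^{2}\right) = 60 + 12 U^{2}$)
$z{\left(d \right)} = d^{2} \left(60 + 12 d^{2}\right)$ ($z{\left(d \right)} = \left(60 + 12 d^{2}\right) d^{2} = d^{2} \left(60 + 12 d^{2}\right)$)
$\frac{1}{37204 + z{\left(-160 \right)}} = \frac{1}{37204 + 12 \left(-160\right)^{2} \left(5 + \left(-160\right)^{2}\right)} = \frac{1}{37204 + 12 \cdot 25600 \left(5 + 25600\right)} = \frac{1}{37204 + 12 \cdot 25600 \cdot 25605} = \frac{1}{37204 + 7865856000} = \frac{1}{7865893204}$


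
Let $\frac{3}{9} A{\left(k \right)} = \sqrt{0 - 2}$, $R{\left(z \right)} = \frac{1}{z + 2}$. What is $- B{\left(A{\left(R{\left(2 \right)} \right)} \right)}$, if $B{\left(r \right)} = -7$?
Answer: $7$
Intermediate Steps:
$R{\left(z \right)} = \frac{1}{2 + z}$
$A{\left(k \right)} = 3 i \sqrt{2}$ ($A{\left(k \right)} = 3 \sqrt{0 - 2} = 3 \sqrt{-2} = 3 i \sqrt{2}$)
$- B{\left(A{\left(R{\left(2 \right)} \right)} \right)} = \left(-1\right) \left(-7\right) = 7$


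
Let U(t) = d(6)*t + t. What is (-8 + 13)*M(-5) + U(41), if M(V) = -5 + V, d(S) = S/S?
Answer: 32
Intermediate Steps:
d(S) = 1
U(t) = 2*t (U(t) = 1*t + t = t + t = 2*t)
(-8 + 13)*M(-5) + U(41) = (-8 + 13)*(-5 - 5) + 2*41 = 5*(-10) + 82 = -50 + 82 = 32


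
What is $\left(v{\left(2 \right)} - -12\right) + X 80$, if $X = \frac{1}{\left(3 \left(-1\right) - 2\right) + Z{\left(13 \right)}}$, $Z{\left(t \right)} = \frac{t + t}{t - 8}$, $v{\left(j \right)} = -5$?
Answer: $407$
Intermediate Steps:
$Z{\left(t \right)} = \frac{2 t}{-8 + t}$
$X = 5$ ($X = \frac{1}{\left(3 \left(-1\right) - 2\right) + 2 \cdot 13 \frac{1}{-8 + 13}} = \frac{1}{\left(-3 - 2\right) + 2 \cdot 13 \cdot \frac{1}{5}} = \frac{1}{-5 + 2 \cdot 13 \cdot \frac{1}{5}} = \frac{1}{-5 + \frac{26}{5}} = \frac{1}{\frac{1}{5}} = 5$)
$\left(v{\left(2 \right)} - -12\right) + X 80 = \left(-5 - -12\right) + 5 \cdot 80 = \left(-5 + 12\right) + 400 = 7 + 400 = 407$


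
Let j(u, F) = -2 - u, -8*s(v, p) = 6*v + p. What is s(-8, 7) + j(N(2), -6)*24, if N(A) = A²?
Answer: -1111/8 ≈ -138.88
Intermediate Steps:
s(v, p) = -3*v/4 - p/8 (s(v, p) = -(6*v + p)/8 = -(p + 6*v)/8 = -3*v/4 - p/8)
s(-8, 7) + j(N(2), -6)*24 = (-¾*(-8) - ⅛*7) + (-2 - 1*2²)*24 = (6 - 7/8) + (-2 - 1*4)*24 = 41/8 + (-2 - 4)*24 = 41/8 - 6*24 = 41/8 - 144 = -1111/8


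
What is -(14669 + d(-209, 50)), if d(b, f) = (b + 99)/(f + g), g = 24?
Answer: -542698/37 ≈ -14668.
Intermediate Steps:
d(b, f) = (99 + b)/(24 + f) (d(b, f) = (b + 99)/(f + 24) = (99 + b)/(24 + f))
-(14669 + d(-209, 50)) = -(14669 + (99 - 209)/(24 + 50)) = -(14669 - 110/74) = -(14669 + (1/74)*(-110)) = -(14669 - 55/37) = -1*542698/37 = -542698/37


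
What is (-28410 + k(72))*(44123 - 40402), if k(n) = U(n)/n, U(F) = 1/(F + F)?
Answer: -1096038704759/10368 ≈ -1.0571e+8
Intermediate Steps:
U(F) = 1/(2*F)
k(n) = 1/(2*n²) (k(n) = (1/(2*n))/n = 1/(2*n²))
(-28410 + k(72))*(44123 - 40402) = (-28410 + (½)/72²)*(44123 - 40402) = (-28410 + (½)*(1/5184))*3721 = (-28410 + 1/10368)*3721 = -294554879/10368*3721 = -1096038704759/10368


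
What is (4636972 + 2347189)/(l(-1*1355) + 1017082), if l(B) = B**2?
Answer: 6984161/2853107 ≈ 2.4479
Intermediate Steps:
(4636972 + 2347189)/(l(-1*1355) + 1017082) = (4636972 + 2347189)/((-1*1355)**2 + 1017082) = 6984161/((-1355)**2 + 1017082) = 6984161/(1836025 + 1017082) = 6984161/2853107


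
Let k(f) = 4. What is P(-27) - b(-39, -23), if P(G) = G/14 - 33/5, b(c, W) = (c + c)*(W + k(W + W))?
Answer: -104337/70 ≈ -1490.5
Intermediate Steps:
b(c, W) = 2*c*(4 + W) (b(c, W) = (c + c)*(W + 4) = (2*c)*(4 + W) = 2*c*(4 + W))
P(G) = -33/5 + G/14 (P(G) = G*(1/14) - 33*⅕ = G/14 - 33/5 = -33/5 + G/14)
P(-27) - b(-39, -23) = (-33/5 + (1/14)*(-27)) - 2*(-39)*(4 - 23) = (-33/5 - 27/14) - 2*(-39)*(-19) = -597/70 - 1*1482 = -597/70 - 1482 = -104337/70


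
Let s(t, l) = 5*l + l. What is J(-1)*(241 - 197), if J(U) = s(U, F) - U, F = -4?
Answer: -1012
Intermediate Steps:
s(t, l) = 6*l
J(U) = -24 - U (J(U) = 6*(-4) - U = -24 - U)
J(-1)*(241 - 197) = (-24 - 1*(-1))*(241 - 197) = (-24 + 1)*44 = -23*44 = -1012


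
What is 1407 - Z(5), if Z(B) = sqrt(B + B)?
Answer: 1407 - sqrt(10) ≈ 1403.8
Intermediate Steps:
Z(B) = sqrt(2)*sqrt(B) (Z(B) = sqrt(2*B) = sqrt(2)*sqrt(B))
1407 - Z(5) = 1407 - sqrt(2)*sqrt(5) = 1407 - sqrt(10)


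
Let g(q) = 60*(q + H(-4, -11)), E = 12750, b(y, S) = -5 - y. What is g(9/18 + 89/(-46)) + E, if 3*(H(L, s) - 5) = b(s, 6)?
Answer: 300930/23 ≈ 13084.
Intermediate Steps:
H(L, s) = 10/3 - s/3 (H(L, s) = 5 + (-5 - s)/3 = 5 + (-5/3 - s/3) = 10/3 - s/3)
g(q) = 420 + 60*q (g(q) = 60*(q + (10/3 - ⅓*(-11))) = 60*(q + (10/3 + 11/3)) = 60*(q + 7) = 60*(7 + q) = 420 + 60*q)
g(9/18 + 89/(-46)) + E = (420 + 60*(9/18 + 89/(-46))) + 12750 = (420 + 60*(9*(1/18) + 89*(-1/46))) + 12750 = (420 + 60*(½ - 89/46)) + 12750 = (420 + 60*(-33/23)) + 12750 = (420 - 1980/23) + 12750 = 7680/23 + 12750 = 300930/23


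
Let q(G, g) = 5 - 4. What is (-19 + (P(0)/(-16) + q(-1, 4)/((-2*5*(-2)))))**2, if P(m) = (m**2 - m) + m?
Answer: 143641/400 ≈ 359.10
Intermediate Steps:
q(G, g) = 1
P(m) = m**2
(-19 + (P(0)/(-16) + q(-1, 4)/((-2*5*(-2)))))**2 = (-19 + (0**2/(-16) + 1/(-2*5*(-2))))**2 = (-19 + (0*(-1/16) + 1/(-10*(-2))))**2 = (-19 + (0 + 1/20))**2 = (-19 + 1/20)**2 = (-379/20)**2 = 143641/400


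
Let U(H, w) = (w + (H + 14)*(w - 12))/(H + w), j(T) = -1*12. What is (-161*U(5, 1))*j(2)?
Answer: -66976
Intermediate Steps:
j(T) = -12
U(H, w) = (w + (-12 + w)*(14 + H))/(H + w) (U(H, w) = (w + (14 + H)*(-12 + w))/(H + w) = (w + (-12 + w)*(14 + H))/(H + w))
(-161*U(5, 1))*j(2) = -161*(-168 - 12*5 + 15*1 + 5*1)/(5 + 1)*(-12) = -161*(-168 - 60 + 15 + 5)/6*(-12) = -161*(-208)/6*(-12) = -161*(-104/3)*(-12) = (16744/3)*(-12) = -66976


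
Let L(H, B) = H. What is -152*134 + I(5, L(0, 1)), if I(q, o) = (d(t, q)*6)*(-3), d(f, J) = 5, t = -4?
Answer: -20458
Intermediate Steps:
I(q, o) = -90 (I(q, o) = (5*6)*(-3) = 30*(-3) = -90)
-152*134 + I(5, L(0, 1)) = -152*134 - 90 = -20368 - 90 = -20458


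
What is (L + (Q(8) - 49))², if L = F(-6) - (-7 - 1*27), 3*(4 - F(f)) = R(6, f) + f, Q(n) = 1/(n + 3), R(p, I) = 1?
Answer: 93025/1089 ≈ 85.422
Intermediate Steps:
Q(n) = 1/(3 + n)
F(f) = 11/3 - f/3 (F(f) = 4 - (1 + f)/3 = 4 + (-⅓ - f/3) = 11/3 - f/3)
L = 119/3 (L = (11/3 - ⅓*(-6)) - (-7 - 1*27) = (11/3 + 2) - (-7 - 27) = 17/3 - 1*(-34) = 17/3 + 34 = 119/3 ≈ 39.667)
(L + (Q(8) - 49))² = (119/3 + (1/(3 + 8) - 49))² = (119/3 + (1/11 - 49))² = (119/3 - 538/11)² = (-305/33)² = 93025/1089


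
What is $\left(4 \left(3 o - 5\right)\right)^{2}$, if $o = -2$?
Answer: $1936$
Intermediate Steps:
$\left(4 \left(3 o - 5\right)\right)^{2} = \left(4 \left(3 \left(-2\right) - 5\right)\right)^{2} = \left(4 \left(-6 - 5\right)\right)^{2} = \left(4 \left(-11\right)\right)^{2} = \left(-44\right)^{2} = 1936$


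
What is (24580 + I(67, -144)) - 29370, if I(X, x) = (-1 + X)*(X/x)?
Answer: -115697/24 ≈ -4820.7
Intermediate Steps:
I(X, x) = X*(-1 + X)/x
(24580 + I(67, -144)) - 29370 = (24580 + 67*(-1 + 67)/(-144)) - 29370 = (24580 + 67*(-1/144)*66) - 29370 = (24580 - 737/24) - 29370 = 589183/24 - 29370 = -115697/24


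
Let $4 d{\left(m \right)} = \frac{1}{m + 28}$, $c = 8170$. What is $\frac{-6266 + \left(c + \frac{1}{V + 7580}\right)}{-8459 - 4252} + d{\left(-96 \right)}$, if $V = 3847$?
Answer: $- \frac{6063155045}{39507618384} \approx -0.15347$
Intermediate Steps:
$d{\left(m \right)} = \frac{1}{4 \left(28 + m\right)}$ ($d{\left(m \right)} = \frac{1}{4 \left(m + 28\right)} = \frac{1}{4 \left(28 + m\right)}$)
$\frac{-6266 + \left(c + \frac{1}{V + 7580}\right)}{-8459 - 4252} + d{\left(-96 \right)} = \frac{-6266 + \left(8170 + \frac{1}{3847 + 7580}\right)}{-8459 - 4252} + \frac{1}{4 \left(28 - 96\right)} = \frac{-6266 + \left(8170 + \frac{1}{11427}\right)}{-12711} + \frac{1}{4 \left(-68\right)} = \left(-6266 + \left(8170 + \frac{1}{11427}\right)\right) \left(- \frac{1}{12711}\right) + \frac{1}{4} \left(- \frac{1}{68}\right) = \left(-6266 + \frac{93358591}{11427}\right) \left(- \frac{1}{12711}\right) - \frac{1}{272} = \frac{21757009}{11427} \left(- \frac{1}{12711}\right) - \frac{1}{272} = - \frac{21757009}{145248597} - \frac{1}{272} = - \frac{6063155045}{39507618384}$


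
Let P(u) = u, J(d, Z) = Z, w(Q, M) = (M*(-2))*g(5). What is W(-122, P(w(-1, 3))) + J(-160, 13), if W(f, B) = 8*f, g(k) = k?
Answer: -963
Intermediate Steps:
w(Q, M) = -10*M (w(Q, M) = (M*(-2))*5 = -2*M*5 = -10*M)
W(-122, P(w(-1, 3))) + J(-160, 13) = 8*(-122) + 13 = -976 + 13 = -963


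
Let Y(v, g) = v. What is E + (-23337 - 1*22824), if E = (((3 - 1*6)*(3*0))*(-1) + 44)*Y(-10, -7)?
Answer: -46601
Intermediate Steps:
E = -440 (E = (((3 - 1*6)*(3*0))*(-1) + 44)*(-10) = (((3 - 6)*0)*(-1) + 44)*(-10) = (-3*0*(-1) + 44)*(-10) = (0*(-1) + 44)*(-10) = (0 + 44)*(-10) = 44*(-10) = -440)
E + (-23337 - 1*22824) = -440 + (-23337 - 1*22824) = -440 + (-23337 - 22824) = -440 - 46161 = -46601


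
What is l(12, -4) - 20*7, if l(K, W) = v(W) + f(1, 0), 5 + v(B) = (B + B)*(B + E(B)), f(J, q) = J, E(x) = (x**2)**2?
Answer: -2160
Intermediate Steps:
E(x) = x**4
v(B) = -5 + 2*B*(B + B**4) (v(B) = -5 + (B + B)*(B + B**4) = -5 + (2*B)*(B + B**4) = -5 + 2*B*(B + B**4))
l(K, W) = -4 + 2*W**2 + 2*W**5 (l(K, W) = (-5 + 2*W**2 + 2*W**5) + 1 = -4 + 2*W**2 + 2*W**5)
l(12, -4) - 20*7 = (-4 + 2*(-4)**2 + 2*(-4)**5) - 20*7 = (-4 + 2*16 + 2*(-1024)) - 140 = (-4 + 32 - 2048) - 140 = -2020 - 140 = -2160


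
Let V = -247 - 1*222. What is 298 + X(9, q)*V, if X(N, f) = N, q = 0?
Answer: -3923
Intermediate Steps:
V = -469 (V = -247 - 222 = -469)
298 + X(9, q)*V = 298 + 9*(-469) = 298 - 4221 = -3923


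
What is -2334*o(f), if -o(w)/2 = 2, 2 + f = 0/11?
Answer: 9336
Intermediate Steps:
f = -2 (f = -2 + 0/11 = -2 + 0*(1/11) = -2 + 0 = -2)
o(w) = -4 (o(w) = -2*2 = -4)
-2334*o(f) = -2334*(-4) = 9336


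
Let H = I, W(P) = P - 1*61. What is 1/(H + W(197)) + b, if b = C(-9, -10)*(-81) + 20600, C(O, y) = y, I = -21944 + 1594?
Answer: 432781739/20214 ≈ 21410.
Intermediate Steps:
I = -20350
W(P) = -61 + P (W(P) = P - 61 = -61 + P)
H = -20350
b = 21410 (b = -10*(-81) + 20600 = 810 + 20600 = 21410)
1/(H + W(197)) + b = 1/(-20350 + (-61 + 197)) + 21410 = 1/(-20350 + 136) + 21410 = 1/(-20214) + 21410 = -1/20214 + 21410 = 432781739/20214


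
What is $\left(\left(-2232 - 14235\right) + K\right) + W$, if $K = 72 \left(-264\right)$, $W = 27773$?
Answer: $-7702$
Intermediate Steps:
$K = -19008$
$\left(\left(-2232 - 14235\right) + K\right) + W = \left(\left(-2232 - 14235\right) - 19008\right) + 27773 = \left(-16467 - 19008\right) + 27773 = -35475 + 27773 = -7702$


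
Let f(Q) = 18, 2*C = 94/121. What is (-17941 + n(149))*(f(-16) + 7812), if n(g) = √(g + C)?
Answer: -140478030 + 15660*√4519/11 ≈ -1.4038e+8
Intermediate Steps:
C = 47/121 (C = (94/121)/2 = (94*(1/121))/2 = (½)*(94/121) = 47/121 ≈ 0.38843)
n(g) = √(47/121 + g) (n(g) = √(g + 47/121) = √(47/121 + g))
(-17941 + n(149))*(f(-16) + 7812) = (-17941 + √(47 + 121*149)/11)*(18 + 7812) = (-17941 + √(47 + 18029)/11)*7830 = (-17941 + √18076/11)*7830 = (-17941 + (2*√4519)/11)*7830 = (-17941 + 2*√4519/11)*7830 = -140478030 + 15660*√4519/11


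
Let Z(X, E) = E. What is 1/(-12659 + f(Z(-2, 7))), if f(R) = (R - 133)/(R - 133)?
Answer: -1/12658 ≈ -7.9001e-5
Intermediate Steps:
f(R) = 1 (f(R) = (-133 + R)/(-133 + R) = 1)
1/(-12659 + f(Z(-2, 7))) = 1/(-12659 + 1) = 1/(-12658) = -1/12658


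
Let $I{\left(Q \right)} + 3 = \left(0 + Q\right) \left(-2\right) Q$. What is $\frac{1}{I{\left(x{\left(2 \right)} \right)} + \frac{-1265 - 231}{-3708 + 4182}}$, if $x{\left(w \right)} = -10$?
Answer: $- \frac{237}{48859} \approx -0.0048507$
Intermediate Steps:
$I{\left(Q \right)} = -3 - 2 Q^{2}$ ($I{\left(Q \right)} = -3 + \left(0 + Q\right) \left(-2\right) Q = -3 + Q \left(-2\right) Q = -3 + - 2 Q Q = -3 - 2 Q^{2}$)
$\frac{1}{I{\left(x{\left(2 \right)} \right)} + \frac{-1265 - 231}{-3708 + 4182}} = \frac{1}{\left(-3 - 2 \left(-10\right)^{2}\right) + \frac{-1265 - 231}{-3708 + 4182}} = \frac{1}{\left(-3 - 200\right) - \frac{1496}{474}} = \frac{1}{\left(-3 - 200\right) - \frac{748}{237}} = \frac{1}{-203 - \frac{748}{237}} = \frac{1}{- \frac{48859}{237}} = - \frac{237}{48859}$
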